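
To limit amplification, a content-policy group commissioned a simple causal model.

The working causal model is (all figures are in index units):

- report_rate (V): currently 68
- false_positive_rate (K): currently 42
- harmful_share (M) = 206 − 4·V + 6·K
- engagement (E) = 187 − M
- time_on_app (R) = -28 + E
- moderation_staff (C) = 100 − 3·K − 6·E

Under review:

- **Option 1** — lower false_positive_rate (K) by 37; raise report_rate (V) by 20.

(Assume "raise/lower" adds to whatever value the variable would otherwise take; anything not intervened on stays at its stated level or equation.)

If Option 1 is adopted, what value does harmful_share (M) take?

Option 1 (K − 37, V + 20):
  V = 68 + 20 = 88
  K = 42 − 37 = 5
  M = 206 − 4·88 + 6·5 = -116

-116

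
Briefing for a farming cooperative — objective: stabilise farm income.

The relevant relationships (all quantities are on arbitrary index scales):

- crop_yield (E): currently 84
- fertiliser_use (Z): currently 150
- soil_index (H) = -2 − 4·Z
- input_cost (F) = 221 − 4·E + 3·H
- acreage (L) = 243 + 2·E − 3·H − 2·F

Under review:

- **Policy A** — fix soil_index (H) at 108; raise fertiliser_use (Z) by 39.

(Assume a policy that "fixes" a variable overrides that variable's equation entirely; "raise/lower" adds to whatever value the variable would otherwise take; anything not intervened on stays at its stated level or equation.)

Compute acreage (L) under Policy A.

-331

Policy A (H := 108, Z + 39):
  E = 84
  Z = 150 + 39 = 189
  H = 108
  F = 221 − 4·84 + 3·108 = 209
  L = 243 + 2·84 − 3·108 − 2·209 = -331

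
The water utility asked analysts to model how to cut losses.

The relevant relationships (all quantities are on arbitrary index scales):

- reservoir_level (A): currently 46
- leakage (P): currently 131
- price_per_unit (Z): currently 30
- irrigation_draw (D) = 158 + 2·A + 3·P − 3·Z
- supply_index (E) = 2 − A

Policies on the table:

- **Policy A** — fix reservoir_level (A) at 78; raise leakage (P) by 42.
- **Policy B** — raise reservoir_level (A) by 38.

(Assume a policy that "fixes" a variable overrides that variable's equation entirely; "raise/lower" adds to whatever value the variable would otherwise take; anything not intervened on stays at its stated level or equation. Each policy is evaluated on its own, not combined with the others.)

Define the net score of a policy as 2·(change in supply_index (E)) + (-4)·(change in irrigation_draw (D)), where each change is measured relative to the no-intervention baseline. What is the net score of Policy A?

-824

Baseline:
  A = 46
  P = 131
  Z = 30
  D = 158 + 2·46 + 3·131 − 3·30 = 553
  E = 2 − 46 = -44
Policy A (A := 78, P + 42):
  A = 78
  P = 131 + 42 = 173
  Z = 30
  D = 158 + 2·78 + 3·173 − 3·30 = 743
  E = 2 − 78 = -76
ΔE = -76 − (-44) = -32; ΔD = 743 − 553 = 190
Score = 2·(-32) + (-4)·190 = -824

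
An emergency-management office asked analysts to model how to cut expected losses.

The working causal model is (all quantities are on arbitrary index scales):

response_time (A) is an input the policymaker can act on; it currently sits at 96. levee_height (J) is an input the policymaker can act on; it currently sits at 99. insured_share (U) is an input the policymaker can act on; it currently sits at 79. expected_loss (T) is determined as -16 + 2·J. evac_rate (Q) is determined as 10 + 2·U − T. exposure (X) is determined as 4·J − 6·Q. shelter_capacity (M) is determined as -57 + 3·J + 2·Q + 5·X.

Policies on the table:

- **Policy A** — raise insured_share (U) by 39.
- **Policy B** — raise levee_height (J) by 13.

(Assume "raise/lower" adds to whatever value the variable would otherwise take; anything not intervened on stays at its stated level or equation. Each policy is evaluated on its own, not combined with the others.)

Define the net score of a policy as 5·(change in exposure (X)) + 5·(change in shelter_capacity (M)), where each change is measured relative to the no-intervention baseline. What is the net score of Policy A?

Baseline:
  J = 99
  U = 79
  T = -16 + 2·99 = 182
  Q = 10 + 2·79 − 182 = -14
  X = 0 + 4·99 − 6·(-14) = 480
  M = -57 + 3·99 + 2·(-14) + 5·480 = 2612
Policy A (U + 39):
  J = 99
  U = 79 + 39 = 118
  T = -16 + 2·99 = 182
  Q = 10 + 2·118 − 182 = 64
  X = 0 + 4·99 − 6·64 = 12
  M = -57 + 3·99 + 2·64 + 5·12 = 428
ΔX = 12 − 480 = -468; ΔM = 428 − 2612 = -2184
Score = 5·(-468) + 5·(-2184) = -13260

-13260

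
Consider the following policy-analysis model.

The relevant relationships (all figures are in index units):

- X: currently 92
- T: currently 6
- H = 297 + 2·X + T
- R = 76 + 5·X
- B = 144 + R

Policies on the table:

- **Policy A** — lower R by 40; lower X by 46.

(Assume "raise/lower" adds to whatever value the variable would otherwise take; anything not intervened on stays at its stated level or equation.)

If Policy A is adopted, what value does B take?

410

Policy A (R − 40, X − 46):
  X = 92 − 46 = 46
  R = 76 + 5·46 (−40 from intervention) = 266
  B = 144 + 266 = 410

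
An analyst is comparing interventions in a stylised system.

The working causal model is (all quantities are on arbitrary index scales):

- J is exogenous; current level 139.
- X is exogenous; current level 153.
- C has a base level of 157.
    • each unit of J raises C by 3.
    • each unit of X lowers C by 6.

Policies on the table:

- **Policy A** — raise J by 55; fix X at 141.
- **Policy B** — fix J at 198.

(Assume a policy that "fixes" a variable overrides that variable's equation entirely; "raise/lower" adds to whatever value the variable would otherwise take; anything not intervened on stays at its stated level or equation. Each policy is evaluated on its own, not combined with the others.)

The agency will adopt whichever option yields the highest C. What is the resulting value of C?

Policy A (J + 55, X := 141):
  J = 139 + 55 = 194
  X = 141
  C = 157 + 3·194 − 6·141 = -107
Policy B (J := 198):
  J = 198
  X = 153
  C = 157 + 3·198 − 6·153 = -167
Comparing — Policy A: C=-107, Policy B: C=-167. Highest is -107 (Policy A).

-107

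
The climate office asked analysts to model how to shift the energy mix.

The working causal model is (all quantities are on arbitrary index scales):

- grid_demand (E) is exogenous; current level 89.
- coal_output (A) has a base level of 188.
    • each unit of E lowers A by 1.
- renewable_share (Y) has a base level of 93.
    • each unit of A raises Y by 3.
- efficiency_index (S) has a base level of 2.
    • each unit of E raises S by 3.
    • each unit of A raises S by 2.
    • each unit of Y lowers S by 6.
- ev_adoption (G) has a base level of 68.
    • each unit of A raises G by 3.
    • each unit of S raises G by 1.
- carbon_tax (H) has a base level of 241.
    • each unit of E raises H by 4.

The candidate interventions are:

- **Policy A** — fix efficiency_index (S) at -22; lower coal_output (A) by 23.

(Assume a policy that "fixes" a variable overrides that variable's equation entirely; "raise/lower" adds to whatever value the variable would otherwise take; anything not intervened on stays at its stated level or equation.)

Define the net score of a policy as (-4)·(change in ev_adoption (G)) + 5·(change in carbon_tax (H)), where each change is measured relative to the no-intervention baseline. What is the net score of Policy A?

-7128

Baseline:
  E = 89
  A = 188 − 89 = 99
  Y = 93 + 3·99 = 390
  S = 2 + 3·89 + 2·99 − 6·390 = -1873
  G = 68 + 3·99 + (-1873) = -1508
  H = 241 + 4·89 = 597
Policy A (S := -22, A − 23):
  E = 89
  A = 188 − 89 (−23 from intervention) = 76
  Y = 93 + 3·76 = 321
  S = -22
  G = 68 + 3·76 + (-22) = 274
  H = 241 + 4·89 = 597
ΔG = 274 − (-1508) = 1782; ΔH = 597 − 597 = 0
Score = (-4)·1782 + 5·0 = -7128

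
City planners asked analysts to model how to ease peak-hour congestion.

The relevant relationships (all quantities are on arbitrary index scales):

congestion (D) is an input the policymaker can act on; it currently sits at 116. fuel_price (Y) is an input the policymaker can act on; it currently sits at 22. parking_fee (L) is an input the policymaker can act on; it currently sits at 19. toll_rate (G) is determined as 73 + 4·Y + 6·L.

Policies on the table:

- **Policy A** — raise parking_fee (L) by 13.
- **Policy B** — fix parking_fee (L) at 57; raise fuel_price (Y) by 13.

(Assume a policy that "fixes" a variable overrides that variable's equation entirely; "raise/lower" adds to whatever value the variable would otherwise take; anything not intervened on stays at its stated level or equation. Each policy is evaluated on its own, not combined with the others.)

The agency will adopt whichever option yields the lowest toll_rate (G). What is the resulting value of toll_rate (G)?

Policy A (L + 13):
  Y = 22
  L = 19 + 13 = 32
  G = 73 + 4·22 + 6·32 = 353
Policy B (L := 57, Y + 13):
  Y = 22 + 13 = 35
  L = 57
  G = 73 + 4·35 + 6·57 = 555
Comparing — Policy A: G=353, Policy B: G=555. Lowest is 353 (Policy A).

353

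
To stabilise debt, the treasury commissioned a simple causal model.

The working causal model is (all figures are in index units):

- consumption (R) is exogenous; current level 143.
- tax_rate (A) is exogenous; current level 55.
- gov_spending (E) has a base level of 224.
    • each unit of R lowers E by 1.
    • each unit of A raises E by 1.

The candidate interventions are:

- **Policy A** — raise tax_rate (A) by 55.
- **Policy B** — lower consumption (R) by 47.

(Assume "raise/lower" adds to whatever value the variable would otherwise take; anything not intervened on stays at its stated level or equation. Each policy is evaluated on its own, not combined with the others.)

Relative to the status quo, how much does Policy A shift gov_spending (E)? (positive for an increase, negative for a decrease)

55

Baseline:
  R = 143
  A = 55
  E = 224 − 143 + 55 = 136
Policy A (A + 55):
  R = 143
  A = 55 + 55 = 110
  E = 224 − 143 + 110 = 191
Change in E: 191 − 136 = 55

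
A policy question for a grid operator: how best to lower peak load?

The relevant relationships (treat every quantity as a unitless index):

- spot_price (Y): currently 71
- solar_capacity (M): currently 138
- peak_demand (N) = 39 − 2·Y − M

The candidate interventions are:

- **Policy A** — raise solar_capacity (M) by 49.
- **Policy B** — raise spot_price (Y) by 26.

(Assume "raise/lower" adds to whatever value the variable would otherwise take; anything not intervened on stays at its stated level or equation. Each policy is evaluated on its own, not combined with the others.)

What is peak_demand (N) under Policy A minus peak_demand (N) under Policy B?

3

Policy A (M + 49):
  Y = 71
  M = 138 + 49 = 187
  N = 39 − 2·71 − 187 = -290
Policy B (Y + 26):
  Y = 71 + 26 = 97
  M = 138
  N = 39 − 2·97 − 138 = -293
N: -290 − (-293) = 3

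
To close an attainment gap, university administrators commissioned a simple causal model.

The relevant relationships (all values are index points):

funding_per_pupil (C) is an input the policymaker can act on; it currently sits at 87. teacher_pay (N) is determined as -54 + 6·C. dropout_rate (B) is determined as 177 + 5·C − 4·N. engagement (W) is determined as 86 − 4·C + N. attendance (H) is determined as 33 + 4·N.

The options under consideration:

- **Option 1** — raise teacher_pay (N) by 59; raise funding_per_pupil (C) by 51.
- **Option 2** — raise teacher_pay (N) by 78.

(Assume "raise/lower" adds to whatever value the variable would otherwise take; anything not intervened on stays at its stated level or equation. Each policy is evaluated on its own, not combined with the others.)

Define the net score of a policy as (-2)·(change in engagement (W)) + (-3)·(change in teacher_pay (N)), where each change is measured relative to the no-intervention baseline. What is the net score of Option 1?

Baseline:
  C = 87
  N = -54 + 6·87 = 468
  W = 86 − 4·87 + 468 = 206
Option 1 (N + 59, C + 51):
  C = 87 + 51 = 138
  N = -54 + 6·138 (+59 from intervention) = 833
  W = 86 − 4·138 + 833 = 367
ΔW = 367 − 206 = 161; ΔN = 833 − 468 = 365
Score = (-2)·161 + (-3)·365 = -1417

-1417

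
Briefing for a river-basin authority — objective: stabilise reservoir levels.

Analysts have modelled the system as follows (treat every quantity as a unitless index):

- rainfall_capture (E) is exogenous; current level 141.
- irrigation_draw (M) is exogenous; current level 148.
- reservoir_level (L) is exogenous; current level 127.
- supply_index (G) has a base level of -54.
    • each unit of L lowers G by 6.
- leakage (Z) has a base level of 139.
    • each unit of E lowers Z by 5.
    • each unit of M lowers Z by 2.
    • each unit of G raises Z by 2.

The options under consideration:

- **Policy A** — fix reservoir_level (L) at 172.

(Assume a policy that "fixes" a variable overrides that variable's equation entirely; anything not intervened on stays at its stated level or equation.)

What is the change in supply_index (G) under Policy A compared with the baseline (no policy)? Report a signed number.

Baseline:
  L = 127
  G = -54 − 6·127 = -816
Policy A (L := 172):
  L = 172
  G = -54 − 6·172 = -1086
Change in G: -1086 − (-816) = -270

-270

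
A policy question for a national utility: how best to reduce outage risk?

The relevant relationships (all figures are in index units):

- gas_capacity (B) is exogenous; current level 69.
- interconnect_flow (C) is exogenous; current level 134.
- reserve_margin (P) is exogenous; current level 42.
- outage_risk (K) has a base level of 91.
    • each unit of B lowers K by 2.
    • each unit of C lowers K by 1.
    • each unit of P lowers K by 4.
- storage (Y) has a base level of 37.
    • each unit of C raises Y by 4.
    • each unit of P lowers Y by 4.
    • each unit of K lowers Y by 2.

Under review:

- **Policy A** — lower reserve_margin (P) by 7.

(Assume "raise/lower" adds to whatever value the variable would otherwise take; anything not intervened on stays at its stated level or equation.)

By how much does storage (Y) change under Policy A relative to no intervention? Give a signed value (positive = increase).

-28

Baseline:
  B = 69
  C = 134
  P = 42
  K = 91 − 2·69 − 134 − 4·42 = -349
  Y = 37 + 4·134 − 4·42 − 2·(-349) = 1103
Policy A (P − 7):
  B = 69
  C = 134
  P = 42 − 7 = 35
  K = 91 − 2·69 − 134 − 4·35 = -321
  Y = 37 + 4·134 − 4·35 − 2·(-321) = 1075
Change in Y: 1075 − 1103 = -28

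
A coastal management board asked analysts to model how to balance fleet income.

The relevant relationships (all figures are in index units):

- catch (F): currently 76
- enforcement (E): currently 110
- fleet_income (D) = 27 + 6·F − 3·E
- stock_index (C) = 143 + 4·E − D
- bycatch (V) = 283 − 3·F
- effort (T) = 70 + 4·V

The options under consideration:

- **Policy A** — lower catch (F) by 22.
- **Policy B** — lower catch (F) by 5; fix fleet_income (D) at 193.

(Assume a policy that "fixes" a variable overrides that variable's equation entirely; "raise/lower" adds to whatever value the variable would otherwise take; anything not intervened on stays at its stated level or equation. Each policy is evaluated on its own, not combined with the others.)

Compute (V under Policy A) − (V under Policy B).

Policy A (F − 22):
  F = 76 − 22 = 54
  V = 283 − 3·54 = 121
Policy B (F − 5, D := 193):
  F = 76 − 5 = 71
  V = 283 − 3·71 = 70
V: 121 − 70 = 51

51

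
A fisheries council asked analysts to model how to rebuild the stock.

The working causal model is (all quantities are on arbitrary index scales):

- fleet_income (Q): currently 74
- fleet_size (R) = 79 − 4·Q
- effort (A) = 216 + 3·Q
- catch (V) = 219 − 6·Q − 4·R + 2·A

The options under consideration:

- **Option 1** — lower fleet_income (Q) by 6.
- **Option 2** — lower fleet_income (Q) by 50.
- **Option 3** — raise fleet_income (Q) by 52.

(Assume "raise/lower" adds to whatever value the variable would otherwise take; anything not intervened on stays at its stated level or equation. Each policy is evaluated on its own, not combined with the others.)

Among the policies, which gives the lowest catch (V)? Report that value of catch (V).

Option 1 (Q − 6):
  Q = 74 − 6 = 68
  R = 79 − 4·68 = -193
  A = 216 + 3·68 = 420
  V = 219 − 6·68 − 4·(-193) + 2·420 = 1423
Option 2 (Q − 50):
  Q = 74 − 50 = 24
  R = 79 − 4·24 = -17
  A = 216 + 3·24 = 288
  V = 219 − 6·24 − 4·(-17) + 2·288 = 719
Option 3 (Q + 52):
  Q = 74 + 52 = 126
  R = 79 − 4·126 = -425
  A = 216 + 3·126 = 594
  V = 219 − 6·126 − 4·(-425) + 2·594 = 2351
Comparing — Option 1: V=1423, Option 2: V=719, Option 3: V=2351. Lowest is 719 (Option 2).

719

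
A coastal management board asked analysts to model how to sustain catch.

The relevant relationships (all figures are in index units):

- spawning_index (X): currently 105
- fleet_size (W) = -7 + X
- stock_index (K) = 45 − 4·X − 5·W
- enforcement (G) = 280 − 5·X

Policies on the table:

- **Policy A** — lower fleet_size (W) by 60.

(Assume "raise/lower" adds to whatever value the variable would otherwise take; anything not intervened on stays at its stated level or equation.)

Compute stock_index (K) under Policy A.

-565

Policy A (W − 60):
  X = 105
  W = -7 + 105 (−60 from intervention) = 38
  K = 45 − 4·105 − 5·38 = -565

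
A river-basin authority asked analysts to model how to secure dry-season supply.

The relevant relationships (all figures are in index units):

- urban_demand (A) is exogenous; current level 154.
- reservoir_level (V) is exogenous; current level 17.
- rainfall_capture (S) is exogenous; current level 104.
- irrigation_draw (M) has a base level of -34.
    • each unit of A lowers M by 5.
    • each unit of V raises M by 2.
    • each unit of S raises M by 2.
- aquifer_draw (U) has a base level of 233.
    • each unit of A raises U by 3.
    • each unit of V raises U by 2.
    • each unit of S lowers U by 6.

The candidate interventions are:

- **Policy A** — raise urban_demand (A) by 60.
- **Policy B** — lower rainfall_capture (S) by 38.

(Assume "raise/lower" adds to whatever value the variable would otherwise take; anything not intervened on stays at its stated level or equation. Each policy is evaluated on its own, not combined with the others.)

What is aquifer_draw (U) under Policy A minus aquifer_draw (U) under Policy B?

Policy A (A + 60):
  A = 154 + 60 = 214
  V = 17
  S = 104
  U = 233 + 3·214 + 2·17 − 6·104 = 285
Policy B (S − 38):
  A = 154
  V = 17
  S = 104 − 38 = 66
  U = 233 + 3·154 + 2·17 − 6·66 = 333
U: 285 − 333 = -48

-48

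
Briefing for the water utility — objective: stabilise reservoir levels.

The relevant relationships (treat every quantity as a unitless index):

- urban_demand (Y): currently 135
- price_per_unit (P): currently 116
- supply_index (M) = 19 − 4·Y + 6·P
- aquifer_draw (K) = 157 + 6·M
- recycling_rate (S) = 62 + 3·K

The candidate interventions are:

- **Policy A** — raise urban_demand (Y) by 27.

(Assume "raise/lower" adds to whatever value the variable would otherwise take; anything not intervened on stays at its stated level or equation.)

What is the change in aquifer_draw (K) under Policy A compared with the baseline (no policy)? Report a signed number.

Baseline:
  Y = 135
  P = 116
  M = 19 − 4·135 + 6·116 = 175
  K = 157 + 6·175 = 1207
Policy A (Y + 27):
  Y = 135 + 27 = 162
  P = 116
  M = 19 − 4·162 + 6·116 = 67
  K = 157 + 6·67 = 559
Change in K: 559 − 1207 = -648

-648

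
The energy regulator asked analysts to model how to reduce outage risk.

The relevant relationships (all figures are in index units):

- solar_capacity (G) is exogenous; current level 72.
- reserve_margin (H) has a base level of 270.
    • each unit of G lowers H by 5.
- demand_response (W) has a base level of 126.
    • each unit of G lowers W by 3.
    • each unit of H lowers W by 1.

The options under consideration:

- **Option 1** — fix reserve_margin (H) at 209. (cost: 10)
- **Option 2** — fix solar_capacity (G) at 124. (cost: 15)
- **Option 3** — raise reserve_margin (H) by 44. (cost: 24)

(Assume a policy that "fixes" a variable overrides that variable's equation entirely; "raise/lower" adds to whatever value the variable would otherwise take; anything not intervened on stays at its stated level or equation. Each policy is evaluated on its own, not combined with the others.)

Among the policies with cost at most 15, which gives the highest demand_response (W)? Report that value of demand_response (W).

104

Option 1 (H := 209):
  G = 72
  H = 209
  W = 126 − 3·72 − 209 = -299
Option 2 (G := 124):
  G = 124
  H = 270 − 5·124 = -350
  W = 126 − 3·124 − (-350) = 104
Comparing — Option 1: W=-299, Option 2: W=104. Highest is 104 (Option 2).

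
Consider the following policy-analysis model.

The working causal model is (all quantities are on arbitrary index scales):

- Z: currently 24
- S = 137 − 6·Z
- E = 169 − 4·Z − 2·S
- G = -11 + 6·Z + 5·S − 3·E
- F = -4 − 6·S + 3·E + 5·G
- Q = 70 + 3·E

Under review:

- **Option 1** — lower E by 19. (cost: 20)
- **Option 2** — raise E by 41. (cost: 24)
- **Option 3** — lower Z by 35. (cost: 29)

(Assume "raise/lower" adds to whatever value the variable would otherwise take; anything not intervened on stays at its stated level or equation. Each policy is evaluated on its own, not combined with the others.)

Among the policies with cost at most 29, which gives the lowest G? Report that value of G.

-286

Option 1 (E − 19):
  Z = 24
  S = 137 − 6·24 = -7
  E = 169 − 4·24 − 2·(-7) (−19 from intervention) = 68
  G = -11 + 6·24 + 5·(-7) − 3·68 = -106
Option 2 (E + 41):
  Z = 24
  S = 137 − 6·24 = -7
  E = 169 − 4·24 − 2·(-7) (+41 from intervention) = 128
  G = -11 + 6·24 + 5·(-7) − 3·128 = -286
Option 3 (Z − 35):
  Z = 24 − 35 = -11
  S = 137 − 6·(-11) = 203
  E = 169 − 4·(-11) − 2·203 = -193
  G = -11 + 6·(-11) + 5·203 − 3·(-193) = 1517
Comparing — Option 1: G=-106, Option 2: G=-286, Option 3: G=1517. Lowest is -286 (Option 2).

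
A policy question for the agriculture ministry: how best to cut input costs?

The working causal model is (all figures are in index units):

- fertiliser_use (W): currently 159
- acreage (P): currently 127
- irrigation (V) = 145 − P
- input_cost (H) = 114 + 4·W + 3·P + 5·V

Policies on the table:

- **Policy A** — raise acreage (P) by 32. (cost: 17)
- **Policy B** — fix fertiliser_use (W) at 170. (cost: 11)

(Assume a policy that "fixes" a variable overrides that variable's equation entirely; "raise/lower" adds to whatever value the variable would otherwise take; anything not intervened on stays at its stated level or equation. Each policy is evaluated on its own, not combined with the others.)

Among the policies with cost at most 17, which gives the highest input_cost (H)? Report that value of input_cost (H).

Policy A (P + 32):
  W = 159
  P = 127 + 32 = 159
  V = 145 − 159 = -14
  H = 114 + 4·159 + 3·159 + 5·(-14) = 1157
Policy B (W := 170):
  W = 170
  P = 127
  V = 145 − 127 = 18
  H = 114 + 4·170 + 3·127 + 5·18 = 1265
Comparing — Policy A: H=1157, Policy B: H=1265. Highest is 1265 (Policy B).

1265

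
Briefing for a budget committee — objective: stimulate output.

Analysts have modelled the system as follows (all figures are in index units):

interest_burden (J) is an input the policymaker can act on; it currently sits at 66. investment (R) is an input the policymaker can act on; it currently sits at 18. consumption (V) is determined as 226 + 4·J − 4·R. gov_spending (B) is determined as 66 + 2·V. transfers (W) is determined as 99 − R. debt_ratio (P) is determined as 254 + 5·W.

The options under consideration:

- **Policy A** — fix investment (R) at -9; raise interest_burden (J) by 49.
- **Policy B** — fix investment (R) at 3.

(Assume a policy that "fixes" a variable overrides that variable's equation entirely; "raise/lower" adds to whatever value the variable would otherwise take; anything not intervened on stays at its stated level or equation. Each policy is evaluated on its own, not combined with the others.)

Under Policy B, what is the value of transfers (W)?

96

Policy B (R := 3):
  R = 3
  W = 99 − 3 = 96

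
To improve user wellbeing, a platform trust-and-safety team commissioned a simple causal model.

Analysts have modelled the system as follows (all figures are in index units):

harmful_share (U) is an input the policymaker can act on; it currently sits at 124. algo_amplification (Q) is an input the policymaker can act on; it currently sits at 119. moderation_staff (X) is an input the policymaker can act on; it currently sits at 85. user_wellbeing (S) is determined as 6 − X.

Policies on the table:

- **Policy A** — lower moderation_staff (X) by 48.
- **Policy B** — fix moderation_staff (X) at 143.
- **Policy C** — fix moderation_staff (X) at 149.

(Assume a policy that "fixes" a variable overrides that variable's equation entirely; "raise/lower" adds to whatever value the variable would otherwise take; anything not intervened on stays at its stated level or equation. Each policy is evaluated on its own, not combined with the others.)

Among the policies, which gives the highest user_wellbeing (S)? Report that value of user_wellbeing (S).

Policy A (X − 48):
  X = 85 − 48 = 37
  S = 6 − 37 = -31
Policy B (X := 143):
  X = 143
  S = 6 − 143 = -137
Policy C (X := 149):
  X = 149
  S = 6 − 149 = -143
Comparing — Policy A: S=-31, Policy B: S=-137, Policy C: S=-143. Highest is -31 (Policy A).

-31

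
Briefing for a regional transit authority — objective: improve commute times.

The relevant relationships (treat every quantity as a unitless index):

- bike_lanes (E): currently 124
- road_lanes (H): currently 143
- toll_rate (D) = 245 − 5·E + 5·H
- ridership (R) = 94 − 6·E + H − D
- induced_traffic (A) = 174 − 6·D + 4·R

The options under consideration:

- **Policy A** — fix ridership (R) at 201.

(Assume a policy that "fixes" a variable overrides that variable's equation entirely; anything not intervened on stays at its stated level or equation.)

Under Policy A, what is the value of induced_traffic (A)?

-1062

Policy A (R := 201):
  E = 124
  H = 143
  D = 245 − 5·124 + 5·143 = 340
  R = 201
  A = 174 − 6·340 + 4·201 = -1062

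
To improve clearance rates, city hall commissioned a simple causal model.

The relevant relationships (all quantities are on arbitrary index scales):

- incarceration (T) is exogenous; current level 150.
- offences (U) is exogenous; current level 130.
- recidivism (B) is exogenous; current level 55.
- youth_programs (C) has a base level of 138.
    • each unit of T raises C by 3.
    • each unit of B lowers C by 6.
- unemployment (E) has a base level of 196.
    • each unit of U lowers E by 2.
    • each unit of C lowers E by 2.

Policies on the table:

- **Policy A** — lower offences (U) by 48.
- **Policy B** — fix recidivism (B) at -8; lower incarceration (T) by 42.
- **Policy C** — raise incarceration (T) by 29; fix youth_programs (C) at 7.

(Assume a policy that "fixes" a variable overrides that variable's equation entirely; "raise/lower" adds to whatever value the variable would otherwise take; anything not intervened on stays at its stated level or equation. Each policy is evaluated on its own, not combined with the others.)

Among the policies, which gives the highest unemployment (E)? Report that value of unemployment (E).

Policy A (U − 48):
  T = 150
  U = 130 − 48 = 82
  B = 55
  C = 138 + 3·150 − 6·55 = 258
  E = 196 − 2·82 − 2·258 = -484
Policy B (B := -8, T − 42):
  T = 150 − 42 = 108
  U = 130
  B = -8
  C = 138 + 3·108 − 6·(-8) = 510
  E = 196 − 2·130 − 2·510 = -1084
Policy C (T + 29, C := 7):
  T = 150 + 29 = 179
  U = 130
  B = 55
  C = 7
  E = 196 − 2·130 − 2·7 = -78
Comparing — Policy A: E=-484, Policy B: E=-1084, Policy C: E=-78. Highest is -78 (Policy C).

-78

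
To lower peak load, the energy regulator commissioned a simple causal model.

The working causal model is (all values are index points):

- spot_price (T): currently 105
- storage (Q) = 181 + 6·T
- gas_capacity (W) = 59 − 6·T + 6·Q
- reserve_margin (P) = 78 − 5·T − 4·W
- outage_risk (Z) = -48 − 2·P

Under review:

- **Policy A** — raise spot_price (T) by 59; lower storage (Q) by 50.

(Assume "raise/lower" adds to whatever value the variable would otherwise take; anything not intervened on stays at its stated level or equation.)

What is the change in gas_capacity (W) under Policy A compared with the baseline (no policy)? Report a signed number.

1470

Baseline:
  T = 105
  Q = 181 + 6·105 = 811
  W = 59 − 6·105 + 6·811 = 4295
Policy A (T + 59, Q − 50):
  T = 105 + 59 = 164
  Q = 181 + 6·164 (−50 from intervention) = 1115
  W = 59 − 6·164 + 6·1115 = 5765
Change in W: 5765 − 4295 = 1470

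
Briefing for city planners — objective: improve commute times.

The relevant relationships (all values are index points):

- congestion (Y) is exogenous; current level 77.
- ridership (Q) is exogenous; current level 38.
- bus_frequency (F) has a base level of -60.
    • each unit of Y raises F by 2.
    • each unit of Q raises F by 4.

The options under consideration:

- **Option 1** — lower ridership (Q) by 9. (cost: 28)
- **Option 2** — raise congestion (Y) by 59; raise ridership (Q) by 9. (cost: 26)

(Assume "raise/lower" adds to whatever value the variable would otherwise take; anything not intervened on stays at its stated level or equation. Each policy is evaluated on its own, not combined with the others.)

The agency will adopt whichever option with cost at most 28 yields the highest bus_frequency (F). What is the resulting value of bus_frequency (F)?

400

Option 1 (Q − 9):
  Y = 77
  Q = 38 − 9 = 29
  F = -60 + 2·77 + 4·29 = 210
Option 2 (Y + 59, Q + 9):
  Y = 77 + 59 = 136
  Q = 38 + 9 = 47
  F = -60 + 2·136 + 4·47 = 400
Comparing — Option 1: F=210, Option 2: F=400. Highest is 400 (Option 2).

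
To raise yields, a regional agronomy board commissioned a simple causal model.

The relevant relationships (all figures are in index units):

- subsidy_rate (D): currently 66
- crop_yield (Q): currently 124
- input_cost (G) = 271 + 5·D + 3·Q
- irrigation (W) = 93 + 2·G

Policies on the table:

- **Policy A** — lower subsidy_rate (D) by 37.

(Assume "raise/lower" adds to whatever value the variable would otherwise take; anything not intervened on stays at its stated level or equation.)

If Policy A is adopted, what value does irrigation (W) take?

Policy A (D − 37):
  D = 66 − 37 = 29
  Q = 124
  G = 271 + 5·29 + 3·124 = 788
  W = 93 + 2·788 = 1669

1669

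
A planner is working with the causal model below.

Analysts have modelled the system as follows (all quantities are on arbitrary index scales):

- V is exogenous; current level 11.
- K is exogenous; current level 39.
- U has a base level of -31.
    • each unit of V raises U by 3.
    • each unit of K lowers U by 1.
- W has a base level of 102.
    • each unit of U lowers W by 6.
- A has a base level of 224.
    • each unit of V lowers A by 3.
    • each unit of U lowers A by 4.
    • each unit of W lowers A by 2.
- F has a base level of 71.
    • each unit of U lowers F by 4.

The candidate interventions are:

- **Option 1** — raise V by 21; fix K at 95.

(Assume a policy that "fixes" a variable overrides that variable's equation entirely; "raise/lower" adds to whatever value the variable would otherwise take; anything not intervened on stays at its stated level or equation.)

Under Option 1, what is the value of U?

Option 1 (V + 21, K := 95):
  V = 11 + 21 = 32
  K = 95
  U = -31 + 3·32 − 95 = -30

-30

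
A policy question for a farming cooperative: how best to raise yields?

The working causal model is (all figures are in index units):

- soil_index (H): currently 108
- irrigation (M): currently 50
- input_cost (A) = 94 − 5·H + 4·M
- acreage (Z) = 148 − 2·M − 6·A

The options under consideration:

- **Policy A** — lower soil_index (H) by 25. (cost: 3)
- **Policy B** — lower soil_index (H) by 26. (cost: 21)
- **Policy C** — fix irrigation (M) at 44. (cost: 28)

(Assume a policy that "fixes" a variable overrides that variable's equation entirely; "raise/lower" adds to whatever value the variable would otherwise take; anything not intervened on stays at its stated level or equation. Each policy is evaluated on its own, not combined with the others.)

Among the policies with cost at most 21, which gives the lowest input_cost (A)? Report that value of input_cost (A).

Policy A (H − 25):
  H = 108 − 25 = 83
  M = 50
  A = 94 − 5·83 + 4·50 = -121
Policy B (H − 26):
  H = 108 − 26 = 82
  M = 50
  A = 94 − 5·82 + 4·50 = -116
Comparing — Policy A: A=-121, Policy B: A=-116. Lowest is -121 (Policy A).

-121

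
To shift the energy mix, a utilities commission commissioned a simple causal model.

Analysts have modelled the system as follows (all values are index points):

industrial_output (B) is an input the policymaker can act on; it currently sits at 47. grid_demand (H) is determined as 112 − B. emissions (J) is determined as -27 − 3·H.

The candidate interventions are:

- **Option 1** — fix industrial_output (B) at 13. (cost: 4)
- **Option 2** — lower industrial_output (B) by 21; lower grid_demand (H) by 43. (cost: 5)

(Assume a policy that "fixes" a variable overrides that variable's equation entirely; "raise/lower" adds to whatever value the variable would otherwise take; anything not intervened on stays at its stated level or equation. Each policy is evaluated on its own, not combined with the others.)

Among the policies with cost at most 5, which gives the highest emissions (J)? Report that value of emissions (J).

-156

Option 1 (B := 13):
  B = 13
  H = 112 − 13 = 99
  J = -27 − 3·99 = -324
Option 2 (B − 21, H − 43):
  B = 47 − 21 = 26
  H = 112 − 26 (−43 from intervention) = 43
  J = -27 − 3·43 = -156
Comparing — Option 1: J=-324, Option 2: J=-156. Highest is -156 (Option 2).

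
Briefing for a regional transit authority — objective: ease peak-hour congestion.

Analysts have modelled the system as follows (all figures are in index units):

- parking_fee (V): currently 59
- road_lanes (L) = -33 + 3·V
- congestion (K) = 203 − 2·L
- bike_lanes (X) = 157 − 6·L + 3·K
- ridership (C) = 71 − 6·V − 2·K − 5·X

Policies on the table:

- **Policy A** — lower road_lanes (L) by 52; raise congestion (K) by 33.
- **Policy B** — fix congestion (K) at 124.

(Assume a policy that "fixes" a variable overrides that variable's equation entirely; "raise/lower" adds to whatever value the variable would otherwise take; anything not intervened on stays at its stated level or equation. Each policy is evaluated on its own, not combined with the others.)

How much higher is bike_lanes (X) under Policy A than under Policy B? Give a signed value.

Policy A (L − 52, K + 33):
  V = 59
  L = -33 + 3·59 (−52 from intervention) = 92
  K = 203 − 2·92 (+33 from intervention) = 52
  X = 157 − 6·92 + 3·52 = -239
Policy B (K := 124):
  V = 59
  L = -33 + 3·59 = 144
  K = 124
  X = 157 − 6·144 + 3·124 = -335
X: -239 − (-335) = 96

96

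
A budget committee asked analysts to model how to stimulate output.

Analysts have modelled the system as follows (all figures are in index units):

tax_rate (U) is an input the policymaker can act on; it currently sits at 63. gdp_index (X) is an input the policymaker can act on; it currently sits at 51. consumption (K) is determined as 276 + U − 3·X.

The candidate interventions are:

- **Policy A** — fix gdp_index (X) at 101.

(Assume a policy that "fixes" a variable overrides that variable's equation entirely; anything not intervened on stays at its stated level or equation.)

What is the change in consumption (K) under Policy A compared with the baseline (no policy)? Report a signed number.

-150

Baseline:
  U = 63
  X = 51
  K = 276 + 63 − 3·51 = 186
Policy A (X := 101):
  U = 63
  X = 101
  K = 276 + 63 − 3·101 = 36
Change in K: 36 − 186 = -150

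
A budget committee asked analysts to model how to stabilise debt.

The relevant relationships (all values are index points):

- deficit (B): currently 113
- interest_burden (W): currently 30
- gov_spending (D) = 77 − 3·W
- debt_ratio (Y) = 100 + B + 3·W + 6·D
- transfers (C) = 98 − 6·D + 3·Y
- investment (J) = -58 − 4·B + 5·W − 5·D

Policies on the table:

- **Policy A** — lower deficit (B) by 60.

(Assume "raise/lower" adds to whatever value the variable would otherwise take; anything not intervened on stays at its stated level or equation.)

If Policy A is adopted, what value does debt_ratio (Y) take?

Policy A (B − 60):
  B = 113 − 60 = 53
  W = 30
  D = 77 − 3·30 = -13
  Y = 100 + 53 + 3·30 + 6·(-13) = 165

165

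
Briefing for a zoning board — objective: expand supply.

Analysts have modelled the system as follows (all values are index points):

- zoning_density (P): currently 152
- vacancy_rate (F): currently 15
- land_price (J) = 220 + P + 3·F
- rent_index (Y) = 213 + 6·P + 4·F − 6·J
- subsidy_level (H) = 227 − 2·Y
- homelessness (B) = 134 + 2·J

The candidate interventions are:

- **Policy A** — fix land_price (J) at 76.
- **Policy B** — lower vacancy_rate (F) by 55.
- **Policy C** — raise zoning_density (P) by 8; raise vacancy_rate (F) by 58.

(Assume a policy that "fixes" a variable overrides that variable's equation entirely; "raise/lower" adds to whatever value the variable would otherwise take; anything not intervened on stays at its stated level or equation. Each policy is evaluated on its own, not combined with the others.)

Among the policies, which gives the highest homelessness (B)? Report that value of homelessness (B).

Policy A (J := 76):
  P = 152
  F = 15
  J = 76
  B = 134 + 2·76 = 286
Policy B (F − 55):
  P = 152
  F = 15 − 55 = -40
  J = 220 + 152 + 3·(-40) = 252
  B = 134 + 2·252 = 638
Policy C (P + 8, F + 58):
  P = 152 + 8 = 160
  F = 15 + 58 = 73
  J = 220 + 160 + 3·73 = 599
  B = 134 + 2·599 = 1332
Comparing — Policy A: B=286, Policy B: B=638, Policy C: B=1332. Highest is 1332 (Policy C).

1332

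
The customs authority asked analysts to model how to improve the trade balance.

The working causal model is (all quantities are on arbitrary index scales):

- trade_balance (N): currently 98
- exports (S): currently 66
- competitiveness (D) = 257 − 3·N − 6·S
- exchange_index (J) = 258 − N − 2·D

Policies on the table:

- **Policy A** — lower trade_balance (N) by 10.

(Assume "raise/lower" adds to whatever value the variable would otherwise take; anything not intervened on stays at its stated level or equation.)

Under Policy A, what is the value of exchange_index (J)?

976

Policy A (N − 10):
  N = 98 − 10 = 88
  S = 66
  D = 257 − 3·88 − 6·66 = -403
  J = 258 − 88 − 2·(-403) = 976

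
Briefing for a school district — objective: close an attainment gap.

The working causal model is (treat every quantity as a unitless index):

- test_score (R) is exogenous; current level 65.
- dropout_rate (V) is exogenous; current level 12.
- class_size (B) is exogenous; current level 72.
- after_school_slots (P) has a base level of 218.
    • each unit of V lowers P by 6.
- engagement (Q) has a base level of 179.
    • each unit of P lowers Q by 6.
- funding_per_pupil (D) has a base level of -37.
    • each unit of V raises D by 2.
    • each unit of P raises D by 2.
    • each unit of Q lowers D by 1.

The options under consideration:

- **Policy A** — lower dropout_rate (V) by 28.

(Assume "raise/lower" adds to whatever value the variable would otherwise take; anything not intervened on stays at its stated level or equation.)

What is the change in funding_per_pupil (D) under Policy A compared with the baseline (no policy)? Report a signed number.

Baseline:
  V = 12
  P = 218 − 6·12 = 146
  Q = 179 − 6·146 = -697
  D = -37 + 2·12 + 2·146 − (-697) = 976
Policy A (V − 28):
  V = 12 − 28 = -16
  P = 218 − 6·(-16) = 314
  Q = 179 − 6·314 = -1705
  D = -37 + 2·(-16) + 2·314 − (-1705) = 2264
Change in D: 2264 − 976 = 1288

1288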